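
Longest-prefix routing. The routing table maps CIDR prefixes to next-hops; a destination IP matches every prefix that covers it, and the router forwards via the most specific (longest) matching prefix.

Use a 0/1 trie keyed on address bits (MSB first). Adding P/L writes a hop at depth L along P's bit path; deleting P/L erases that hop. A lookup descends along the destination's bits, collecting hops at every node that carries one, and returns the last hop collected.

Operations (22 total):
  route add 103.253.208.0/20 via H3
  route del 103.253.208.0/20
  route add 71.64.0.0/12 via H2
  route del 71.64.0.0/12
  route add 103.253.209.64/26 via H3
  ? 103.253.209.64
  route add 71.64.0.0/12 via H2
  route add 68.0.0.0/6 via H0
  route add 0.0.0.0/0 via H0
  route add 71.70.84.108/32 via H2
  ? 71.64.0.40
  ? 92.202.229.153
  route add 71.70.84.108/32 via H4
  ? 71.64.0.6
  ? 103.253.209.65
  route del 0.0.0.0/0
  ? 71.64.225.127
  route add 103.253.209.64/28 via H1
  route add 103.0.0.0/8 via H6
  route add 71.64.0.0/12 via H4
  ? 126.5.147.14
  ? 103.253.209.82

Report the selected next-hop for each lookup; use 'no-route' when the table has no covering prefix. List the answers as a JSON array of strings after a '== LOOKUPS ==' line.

Trace:
  + 103.253.208.0/20 (H3) depth=20
  - 103.253.208.0/20 clear@20
  + 71.64.0.0/12 (H2) depth=12
  - 71.64.0.0/12 clear@12
  + 103.253.209.64/26 (H3) depth=26
  ? 103.253.209.64  path d0:-→d1:-→d2:-→d3:-→d4:-→d5:-→d6:-→d7:-→d8:-→d9:-→d10:-→d11:-→d12:-→d13:-→d14:-→d15:-→d16:-→d17:-→d18:-→d19:-→d20:-→d21:-→d22:-→d23:-→d24:-→d25:-→d26:H3  best=H3
  + 71.64.0.0/12 (H2) depth=12
  + 68.0.0.0/6 (H0) depth=6
  + 0.0.0.0/0 (H0) depth=0
  + 71.70.84.108/32 (H2) depth=32
  ? 71.64.0.40  path d0:H0→d1:-→d2:-→d3:-→d4:-→d5:-→d6:H0→d7:-→d8:-→d9:-→d10:-→d11:-→d12:H2→d13:-  best=H2
  ? 92.202.229.153  path d0:H0→d1:-→d2:-→d3:-  best=H0
  + 71.70.84.108/32 (H4) depth=32
  ? 71.64.0.6  path d0:H0→d1:-→d2:-→d3:-→d4:-→d5:-→d6:H0→d7:-→d8:-→d9:-→d10:-→d11:-→d12:H2→d13:-  best=H2
  ? 103.253.209.65  path d0:H0→d1:-→d2:-→d3:-→d4:-→d5:-→d6:-→d7:-→d8:-→d9:-→d10:-→d11:-→d12:-→d13:-→d14:-→d15:-→d16:-→d17:-→d18:-→d19:-→d20:-→d21:-→d22:-→d23:-→d24:-→d25:-→d26:H3  best=H3
  - 0.0.0.0/0 clear@0
  ? 71.64.225.127  path d0:-→d1:-→d2:-→d3:-→d4:-→d5:-→d6:H0→d7:-→d8:-→d9:-→d10:-→d11:-→d12:H2→d13:-  best=H2
  + 103.253.209.64/28 (H1) depth=28
  + 103.0.0.0/8 (H6) depth=8
  + 71.64.0.0/12 (H4) depth=12
  ? 126.5.147.14  path d0:-→d1:-→d2:-→d3:-  best=no-route
  ? 103.253.209.82  path d0:-→d1:-→d2:-→d3:-→d4:-→d5:-→d6:-→d7:-→d8:H6→d9:-→d10:-→d11:-→d12:-→d13:-→d14:-→d15:-→d16:-→d17:-→d18:-→d19:-→d20:-→d21:-→d22:-→d23:-→d24:-→d25:-→d26:H3→d27:-  best=H3

== LOOKUPS ==
["H3","H2","H0","H2","H3","H2","no-route","H3"]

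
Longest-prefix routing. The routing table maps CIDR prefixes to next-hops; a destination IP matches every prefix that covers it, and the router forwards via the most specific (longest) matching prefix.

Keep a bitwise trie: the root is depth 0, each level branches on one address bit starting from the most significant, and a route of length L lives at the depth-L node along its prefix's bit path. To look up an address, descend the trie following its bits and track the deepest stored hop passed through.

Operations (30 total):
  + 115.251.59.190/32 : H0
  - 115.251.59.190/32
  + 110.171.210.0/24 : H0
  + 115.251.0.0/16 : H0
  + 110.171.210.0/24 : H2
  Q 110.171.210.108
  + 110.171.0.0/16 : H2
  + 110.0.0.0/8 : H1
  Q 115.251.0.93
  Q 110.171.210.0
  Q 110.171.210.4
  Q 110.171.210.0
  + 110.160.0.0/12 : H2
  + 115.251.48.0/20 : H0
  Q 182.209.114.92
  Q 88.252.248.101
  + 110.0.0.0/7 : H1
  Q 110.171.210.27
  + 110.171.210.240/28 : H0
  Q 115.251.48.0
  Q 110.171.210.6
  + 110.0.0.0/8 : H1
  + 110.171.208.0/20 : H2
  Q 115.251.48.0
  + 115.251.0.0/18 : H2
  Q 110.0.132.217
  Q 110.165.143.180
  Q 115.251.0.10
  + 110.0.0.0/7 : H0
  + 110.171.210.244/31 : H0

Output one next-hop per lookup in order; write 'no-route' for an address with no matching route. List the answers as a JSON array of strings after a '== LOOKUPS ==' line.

Trace:
  add 115.251.59.190/32 -> H0 at depth 32
  - 115.251.59.190/32 clear@32
  add 110.171.210.0/24 -> H0 at depth 24
  add 115.251.0.0/16 -> H0 at depth 16
  add 110.171.210.0/24 -> H2 at depth 24
  ? 110.171.210.108  path d0:-→d1:-→d2:-→d3:-→d4:-→d5:-→d6:-→d7:-→d8:-→d9:-→d10:-→d11:-→d12:-→d13:-→d14:-→d15:-→d16:-→d17:-→d18:-→d19:-→d20:-→d21:-→d22:-→d23:-→d24:H2  best=H2
  add 110.171.0.0/16 -> H2 at depth 16
  add 110.0.0.0/8 -> H1 at depth 8
  ? 115.251.0.93  path d0:-→d1:-→d2:-→d3:-→d4:-→d5:-→d6:-→d7:-→d8:-→d9:-→d10:-→d11:-→d12:-→d13:-→d14:-→d15:-→d16:H0→d17:-→d18:-  best=H0
  ? 110.171.210.0  path d0:-→d1:-→d2:-→d3:-→d4:-→d5:-→d6:-→d7:-→d8:H1→d9:-→d10:-→d11:-→d12:-→d13:-→d14:-→d15:-→d16:H2→d17:-→d18:-→d19:-→d20:-→d21:-→d22:-→d23:-→d24:H2  best=H2
  ? 110.171.210.4  path d0:-→d1:-→d2:-→d3:-→d4:-→d5:-→d6:-→d7:-→d8:H1→d9:-→d10:-→d11:-→d12:-→d13:-→d14:-→d15:-→d16:H2→d17:-→d18:-→d19:-→d20:-→d21:-→d22:-→d23:-→d24:H2  best=H2
  ? 110.171.210.0  path d0:-→d1:-→d2:-→d3:-→d4:-→d5:-→d6:-→d7:-→d8:H1→d9:-→d10:-→d11:-→d12:-→d13:-→d14:-→d15:-→d16:H2→d17:-→d18:-→d19:-→d20:-→d21:-→d22:-→d23:-→d24:H2  best=H2
  add 110.160.0.0/12 -> H2 at depth 12
  add 115.251.48.0/20 -> H0 at depth 20
  ? 182.209.114.92  path d0:-  best=no-route
  ? 88.252.248.101  path d0:-→d1:-→d2:-  best=no-route
  add 110.0.0.0/7 -> H1 at depth 7
  ? 110.171.210.27  path d0:-→d1:-→d2:-→d3:-→d4:-→d5:-→d6:-→d7:H1→d8:H1→d9:-→d10:-→d11:-→d12:H2→d13:-→d14:-→d15:-→d16:H2→d17:-→d18:-→d19:-→d20:-→d21:-→d22:-→d23:-→d24:H2  best=H2
  add 110.171.210.240/28 -> H0 at depth 28
  ? 115.251.48.0  path d0:-→d1:-→d2:-→d3:-→d4:-→d5:-→d6:-→d7:-→d8:-→d9:-→d10:-→d11:-→d12:-→d13:-→d14:-→d15:-→d16:H0→d17:-→d18:-→d19:-→d20:H0  best=H0
  ? 110.171.210.6  path d0:-→d1:-→d2:-→d3:-→d4:-→d5:-→d6:-→d7:H1→d8:H1→d9:-→d10:-→d11:-→d12:H2→d13:-→d14:-→d15:-→d16:H2→d17:-→d18:-→d19:-→d20:-→d21:-→d22:-→d23:-→d24:H2  best=H2
  add 110.0.0.0/8 -> H1 at depth 8
  add 110.171.208.0/20 -> H2 at depth 20
  ? 115.251.48.0  path d0:-→d1:-→d2:-→d3:-→d4:-→d5:-→d6:-→d7:-→d8:-→d9:-→d10:-→d11:-→d12:-→d13:-→d14:-→d15:-→d16:H0→d17:-→d18:-→d19:-→d20:H0  best=H0
  add 115.251.0.0/18 -> H2 at depth 18
  ? 110.0.132.217  path d0:-→d1:-→d2:-→d3:-→d4:-→d5:-→d6:-→d7:H1→d8:H1  best=H1
  ? 110.165.143.180  path d0:-→d1:-→d2:-→d3:-→d4:-→d5:-→d6:-→d7:H1→d8:H1→d9:-→d10:-→d11:-→d12:H2  best=H2
  ? 115.251.0.10  path d0:-→d1:-→d2:-→d3:-→d4:-→d5:-→d6:-→d7:-→d8:-→d9:-→d10:-→d11:-→d12:-→d13:-→d14:-→d15:-→d16:H0→d17:-→d18:H2  best=H2
  add 110.0.0.0/7 -> H0 at depth 7
  add 110.171.210.244/31 -> H0 at depth 31

== LOOKUPS ==
["H2","H0","H2","H2","H2","no-route","no-route","H2","H0","H2","H0","H1","H2","H2"]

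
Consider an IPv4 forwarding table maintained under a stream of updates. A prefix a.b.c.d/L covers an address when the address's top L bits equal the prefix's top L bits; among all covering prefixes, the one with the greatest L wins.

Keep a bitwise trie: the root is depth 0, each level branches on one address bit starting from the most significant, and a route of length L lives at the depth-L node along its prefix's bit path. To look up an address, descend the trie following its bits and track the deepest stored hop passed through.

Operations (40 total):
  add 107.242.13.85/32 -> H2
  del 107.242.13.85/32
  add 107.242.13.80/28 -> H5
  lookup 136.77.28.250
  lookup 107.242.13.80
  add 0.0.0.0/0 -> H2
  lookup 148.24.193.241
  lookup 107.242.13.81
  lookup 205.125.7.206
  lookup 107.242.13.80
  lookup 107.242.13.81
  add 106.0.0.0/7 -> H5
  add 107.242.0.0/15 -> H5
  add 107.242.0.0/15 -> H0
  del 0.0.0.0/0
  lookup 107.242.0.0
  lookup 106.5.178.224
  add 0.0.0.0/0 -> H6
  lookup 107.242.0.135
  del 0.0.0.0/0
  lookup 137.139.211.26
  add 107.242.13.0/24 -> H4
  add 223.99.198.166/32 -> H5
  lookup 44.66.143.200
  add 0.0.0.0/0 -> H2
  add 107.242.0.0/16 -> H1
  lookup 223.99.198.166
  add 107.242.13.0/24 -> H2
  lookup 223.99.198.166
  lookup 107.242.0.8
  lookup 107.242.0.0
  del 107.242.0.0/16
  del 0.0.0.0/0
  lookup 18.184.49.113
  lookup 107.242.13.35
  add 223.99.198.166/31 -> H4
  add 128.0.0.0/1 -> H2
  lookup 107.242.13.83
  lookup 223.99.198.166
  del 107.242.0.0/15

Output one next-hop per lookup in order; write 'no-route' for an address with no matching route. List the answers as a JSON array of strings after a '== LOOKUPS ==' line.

Apply in order:
  + 107.242.13.85/32 (H2) depth=32
  - 107.242.13.85/32 clear@32
  + 107.242.13.80/28 (H5) depth=28
  ? 136.77.28.250  path d0:-  best=no-route
  ? 107.242.13.80  path d0:-→d1:-→d2:-→d3:-→d4:-→d5:-→d6:-→d7:-→d8:-→d9:-→d10:-→d11:-→d12:-→d13:-→d14:-→d15:-→d16:-→d17:-→d18:-→d19:-→d20:-→d21:-→d22:-→d23:-→d24:-→d25:-→d26:-→d27:-→d28:H5→d29:-  best=H5
  + 0.0.0.0/0 (H2) depth=0
  ? 148.24.193.241  path d0:H2  best=H2
  ? 107.242.13.81  path d0:H2→d1:-→d2:-→d3:-→d4:-→d5:-→d6:-→d7:-→d8:-→d9:-→d10:-→d11:-→d12:-→d13:-→d14:-→d15:-→d16:-→d17:-→d18:-→d19:-→d20:-→d21:-→d22:-→d23:-→d24:-→d25:-→d26:-→d27:-→d28:H5→d29:-  best=H5
  ? 205.125.7.206  path d0:H2  best=H2
  ? 107.242.13.80  path d0:H2→d1:-→d2:-→d3:-→d4:-→d5:-→d6:-→d7:-→d8:-→d9:-→d10:-→d11:-→d12:-→d13:-→d14:-→d15:-→d16:-→d17:-→d18:-→d19:-→d20:-→d21:-→d22:-→d23:-→d24:-→d25:-→d26:-→d27:-→d28:H5→d29:-  best=H5
  ? 107.242.13.81  path d0:H2→d1:-→d2:-→d3:-→d4:-→d5:-→d6:-→d7:-→d8:-→d9:-→d10:-→d11:-→d12:-→d13:-→d14:-→d15:-→d16:-→d17:-→d18:-→d19:-→d20:-→d21:-→d22:-→d23:-→d24:-→d25:-→d26:-→d27:-→d28:H5→d29:-  best=H5
  + 106.0.0.0/7 (H5) depth=7
  + 107.242.0.0/15 (H5) depth=15
  + 107.242.0.0/15 (H0) depth=15
  - 0.0.0.0/0 clear@0
  ? 107.242.0.0  path d0:-→d1:-→d2:-→d3:-→d4:-→d5:-→d6:-→d7:H5→d8:-→d9:-→d10:-→d11:-→d12:-→d13:-→d14:-→d15:H0→d16:-→d17:-→d18:-→d19:-→d20:-  best=H0
  ? 106.5.178.224  path d0:-→d1:-→d2:-→d3:-→d4:-→d5:-→d6:-→d7:H5  best=H5
  + 0.0.0.0/0 (H6) depth=0
  ? 107.242.0.135  path d0:H6→d1:-→d2:-→d3:-→d4:-→d5:-→d6:-→d7:H5→d8:-→d9:-→d10:-→d11:-→d12:-→d13:-→d14:-→d15:H0→d16:-→d17:-→d18:-→d19:-→d20:-  best=H0
  - 0.0.0.0/0 clear@0
  ? 137.139.211.26  path d0:-  best=no-route
  + 107.242.13.0/24 (H4) depth=24
  + 223.99.198.166/32 (H5) depth=32
  ? 44.66.143.200  path d0:-→d1:-  best=no-route
  + 0.0.0.0/0 (H2) depth=0
  + 107.242.0.0/16 (H1) depth=16
  ? 223.99.198.166  path d0:H2→d1:-→d2:-→d3:-→d4:-→d5:-→d6:-→d7:-→d8:-→d9:-→d10:-→d11:-→d12:-→d13:-→d14:-→d15:-→d16:-→d17:-→d18:-→d19:-→d20:-→d21:-→d22:-→d23:-→d24:-→d25:-→d26:-→d27:-→d28:-→d29:-→d30:-→d31:-→d32:H5  best=H5
  + 107.242.13.0/24 (H2) depth=24
  ? 223.99.198.166  path d0:H2→d1:-→d2:-→d3:-→d4:-→d5:-→d6:-→d7:-→d8:-→d9:-→d10:-→d11:-→d12:-→d13:-→d14:-→d15:-→d16:-→d17:-→d18:-→d19:-→d20:-→d21:-→d22:-→d23:-→d24:-→d25:-→d26:-→d27:-→d28:-→d29:-→d30:-→d31:-→d32:H5  best=H5
  ? 107.242.0.8  path d0:H2→d1:-→d2:-→d3:-→d4:-→d5:-→d6:-→d7:H5→d8:-→d9:-→d10:-→d11:-→d12:-→d13:-→d14:-→d15:H0→d16:H1→d17:-→d18:-→d19:-→d20:-  best=H1
  ? 107.242.0.0  path d0:H2→d1:-→d2:-→d3:-→d4:-→d5:-→d6:-→d7:H5→d8:-→d9:-→d10:-→d11:-→d12:-→d13:-→d14:-→d15:H0→d16:H1→d17:-→d18:-→d19:-→d20:-  best=H1
  - 107.242.0.0/16 clear@16
  - 0.0.0.0/0 clear@0
  ? 18.184.49.113  path d0:-→d1:-  best=no-route
  ? 107.242.13.35  path d0:-→d1:-→d2:-→d3:-→d4:-→d5:-→d6:-→d7:H5→d8:-→d9:-→d10:-→d11:-→d12:-→d13:-→d14:-→d15:H0→d16:-→d17:-→d18:-→d19:-→d20:-→d21:-→d22:-→d23:-→d24:H2→d25:-  best=H2
  + 223.99.198.166/31 (H4) depth=31
  + 128.0.0.0/1 (H2) depth=1
  ? 107.242.13.83  path d0:-→d1:-→d2:-→d3:-→d4:-→d5:-→d6:-→d7:H5→d8:-→d9:-→d10:-→d11:-→d12:-→d13:-→d14:-→d15:H0→d16:-→d17:-→d18:-→d19:-→d20:-→d21:-→d22:-→d23:-→d24:H2→d25:-→d26:-→d27:-→d28:H5→d29:-  best=H5
  ? 223.99.198.166  path d0:-→d1:H2→d2:-→d3:-→d4:-→d5:-→d6:-→d7:-→d8:-→d9:-→d10:-→d11:-→d12:-→d13:-→d14:-→d15:-→d16:-→d17:-→d18:-→d19:-→d20:-→d21:-→d22:-→d23:-→d24:-→d25:-→d26:-→d27:-→d28:-→d29:-→d30:-→d31:H4→d32:H5  best=H5
  - 107.242.0.0/15 clear@15

== LOOKUPS ==
["no-route","H5","H2","H5","H2","H5","H5","H0","H5","H0","no-route","no-route","H5","H5","H1","H1","no-route","H2","H5","H5"]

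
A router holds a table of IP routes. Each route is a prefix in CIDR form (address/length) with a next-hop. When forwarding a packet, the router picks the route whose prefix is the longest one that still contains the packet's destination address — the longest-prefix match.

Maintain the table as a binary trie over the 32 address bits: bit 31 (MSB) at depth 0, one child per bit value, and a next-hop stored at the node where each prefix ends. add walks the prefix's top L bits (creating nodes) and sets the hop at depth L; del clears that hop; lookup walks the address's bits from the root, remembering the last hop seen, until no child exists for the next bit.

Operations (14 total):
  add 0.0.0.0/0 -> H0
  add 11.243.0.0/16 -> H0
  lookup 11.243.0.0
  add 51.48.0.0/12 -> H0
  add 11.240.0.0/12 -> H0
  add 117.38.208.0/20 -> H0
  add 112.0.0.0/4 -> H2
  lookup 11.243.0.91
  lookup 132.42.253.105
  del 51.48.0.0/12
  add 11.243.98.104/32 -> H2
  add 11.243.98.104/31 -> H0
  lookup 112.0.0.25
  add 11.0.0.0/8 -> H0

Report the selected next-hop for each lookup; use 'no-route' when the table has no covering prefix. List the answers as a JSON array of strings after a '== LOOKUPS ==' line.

Apply in order:
  + 0.0.0.0/0 (H0) depth=0
  + 11.243.0.0/16 (H0) depth=16
  lookup 11.243.0.0: bits 0000101111110011 walk d0:H0→d1:-→d2:-→d3:-→d4:-→d5:-→d6:-→d7:-→d8:-→d9:-→d10:-→d11:-→d12:-→d13:-→d14:-→d15:-→d16:H0 -> H0
  + 51.48.0.0/12 (H0) depth=12
  + 11.240.0.0/12 (H0) depth=12
  + 117.38.208.0/20 (H0) depth=20
  + 112.0.0.0/4 (H2) depth=4
  lookup 11.243.0.91: bits 0000101111110011 walk d0:H0→d1:-→d2:-→d3:-→d4:-→d5:-→d6:-→d7:-→d8:-→d9:-→d10:-→d11:-→d12:H0→d13:-→d14:-→d15:-→d16:H0 -> H0
  lookup 132.42.253.105: bits ε walk d0:H0 -> H0
  del 51.48.0.0/12 (clear depth 12)
  + 11.243.98.104/32 (H2) depth=32
  + 11.243.98.104/31 (H0) depth=31
  lookup 112.0.0.25: bits 01110 walk d0:H0→d1:-→d2:-→d3:-→d4:H2→d5:- -> H2
  + 11.0.0.0/8 (H0) depth=8

== LOOKUPS ==
["H0","H0","H0","H2"]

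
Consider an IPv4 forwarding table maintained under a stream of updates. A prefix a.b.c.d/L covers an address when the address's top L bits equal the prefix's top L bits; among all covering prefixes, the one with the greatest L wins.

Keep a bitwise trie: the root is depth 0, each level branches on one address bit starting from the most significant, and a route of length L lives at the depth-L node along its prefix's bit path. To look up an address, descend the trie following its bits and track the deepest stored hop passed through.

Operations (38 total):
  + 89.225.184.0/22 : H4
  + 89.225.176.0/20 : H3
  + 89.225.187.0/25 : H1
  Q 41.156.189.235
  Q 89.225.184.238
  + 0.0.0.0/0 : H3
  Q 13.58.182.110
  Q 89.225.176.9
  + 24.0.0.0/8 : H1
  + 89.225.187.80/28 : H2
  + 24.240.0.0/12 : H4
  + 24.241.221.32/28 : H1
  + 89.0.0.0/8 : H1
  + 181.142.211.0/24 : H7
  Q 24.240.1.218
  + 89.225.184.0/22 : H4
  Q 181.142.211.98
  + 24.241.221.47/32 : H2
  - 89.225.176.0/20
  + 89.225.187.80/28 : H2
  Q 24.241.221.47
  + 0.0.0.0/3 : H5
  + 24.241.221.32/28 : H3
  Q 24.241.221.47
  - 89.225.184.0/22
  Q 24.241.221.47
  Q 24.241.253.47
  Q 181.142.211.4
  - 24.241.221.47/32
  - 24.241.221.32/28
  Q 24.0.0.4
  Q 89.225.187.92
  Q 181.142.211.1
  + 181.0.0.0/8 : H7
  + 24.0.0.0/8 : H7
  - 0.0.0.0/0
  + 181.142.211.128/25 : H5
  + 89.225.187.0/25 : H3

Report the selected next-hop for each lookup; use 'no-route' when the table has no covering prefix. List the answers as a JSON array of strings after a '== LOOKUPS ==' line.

Trace:
  add 89.225.184.0/22 -> H4 at depth 22
  add 89.225.176.0/20 -> H3 at depth 20
  add 89.225.187.0/25 -> H1 at depth 25
  ? 41.156.189.235  path d0:-→d1:-  best=no-route
  ? 89.225.184.238  path d0:-→d1:-→d2:-→d3:-→d4:-→d5:-→d6:-→d7:-→d8:-→d9:-→d10:-→d11:-→d12:-→d13:-→d14:-→d15:-→d16:-→d17:-→d18:-→d19:-→d20:H3→d21:-→d22:H4  best=H4
  add 0.0.0.0/0 -> H3 at depth 0
  ? 13.58.182.110  path d0:H3→d1:-  best=H3
  ? 89.225.176.9  path d0:H3→d1:-→d2:-→d3:-→d4:-→d5:-→d6:-→d7:-→d8:-→d9:-→d10:-→d11:-→d12:-→d13:-→d14:-→d15:-→d16:-→d17:-→d18:-→d19:-→d20:H3  best=H3
  add 24.0.0.0/8 -> H1 at depth 8
  add 89.225.187.80/28 -> H2 at depth 28
  add 24.240.0.0/12 -> H4 at depth 12
  add 24.241.221.32/28 -> H1 at depth 28
  add 89.0.0.0/8 -> H1 at depth 8
  add 181.142.211.0/24 -> H7 at depth 24
  ? 24.240.1.218  path d0:H3→d1:-→d2:-→d3:-→d4:-→d5:-→d6:-→d7:-→d8:H1→d9:-→d10:-→d11:-→d12:H4→d13:-→d14:-→d15:-  best=H4
  add 89.225.184.0/22 -> H4 at depth 22
  ? 181.142.211.98  path d0:H3→d1:-→d2:-→d3:-→d4:-→d5:-→d6:-→d7:-→d8:-→d9:-→d10:-→d11:-→d12:-→d13:-→d14:-→d15:-→d16:-→d17:-→d18:-→d19:-→d20:-→d21:-→d22:-→d23:-→d24:H7  best=H7
  add 24.241.221.47/32 -> H2 at depth 32
  del 89.225.176.0/20 (clear depth 20)
  add 89.225.187.80/28 -> H2 at depth 28
  ? 24.241.221.47  path d0:H3→d1:-→d2:-→d3:-→d4:-→d5:-→d6:-→d7:-→d8:H1→d9:-→d10:-→d11:-→d12:H4→d13:-→d14:-→d15:-→d16:-→d17:-→d18:-→d19:-→d20:-→d21:-→d22:-→d23:-→d24:-→d25:-→d26:-→d27:-→d28:H1→d29:-→d30:-→d31:-→d32:H2  best=H2
  add 0.0.0.0/3 -> H5 at depth 3
  add 24.241.221.32/28 -> H3 at depth 28
  ? 24.241.221.47  path d0:H3→d1:-→d2:-→d3:H5→d4:-→d5:-→d6:-→d7:-→d8:H1→d9:-→d10:-→d11:-→d12:H4→d13:-→d14:-→d15:-→d16:-→d17:-→d18:-→d19:-→d20:-→d21:-→d22:-→d23:-→d24:-→d25:-→d26:-→d27:-→d28:H3→d29:-→d30:-→d31:-→d32:H2  best=H2
  del 89.225.184.0/22 (clear depth 22)
  ? 24.241.221.47  path d0:H3→d1:-→d2:-→d3:H5→d4:-→d5:-→d6:-→d7:-→d8:H1→d9:-→d10:-→d11:-→d12:H4→d13:-→d14:-→d15:-→d16:-→d17:-→d18:-→d19:-→d20:-→d21:-→d22:-→d23:-→d24:-→d25:-→d26:-→d27:-→d28:H3→d29:-→d30:-→d31:-→d32:H2  best=H2
  ? 24.241.253.47  path d0:H3→d1:-→d2:-→d3:H5→d4:-→d5:-→d6:-→d7:-→d8:H1→d9:-→d10:-→d11:-→d12:H4→d13:-→d14:-→d15:-→d16:-→d17:-→d18:-  best=H4
  ? 181.142.211.4  path d0:H3→d1:-→d2:-→d3:-→d4:-→d5:-→d6:-→d7:-→d8:-→d9:-→d10:-→d11:-→d12:-→d13:-→d14:-→d15:-→d16:-→d17:-→d18:-→d19:-→d20:-→d21:-→d22:-→d23:-→d24:H7  best=H7
  del 24.241.221.47/32 (clear depth 32)
  del 24.241.221.32/28 (clear depth 28)
  ? 24.0.0.4  path d0:H3→d1:-→d2:-→d3:H5→d4:-→d5:-→d6:-→d7:-→d8:H1  best=H1
  ? 89.225.187.92  path d0:H3→d1:-→d2:-→d3:-→d4:-→d5:-→d6:-→d7:-→d8:H1→d9:-→d10:-→d11:-→d12:-→d13:-→d14:-→d15:-→d16:-→d17:-→d18:-→d19:-→d20:-→d21:-→d22:-→d23:-→d24:-→d25:H1→d26:-→d27:-→d28:H2  best=H2
  ? 181.142.211.1  path d0:H3→d1:-→d2:-→d3:-→d4:-→d5:-→d6:-→d7:-→d8:-→d9:-→d10:-→d11:-→d12:-→d13:-→d14:-→d15:-→d16:-→d17:-→d18:-→d19:-→d20:-→d21:-→d22:-→d23:-→d24:H7  best=H7
  add 181.0.0.0/8 -> H7 at depth 8
  add 24.0.0.0/8 -> H7 at depth 8
  del 0.0.0.0/0 (clear depth 0)
  add 181.142.211.128/25 -> H5 at depth 25
  add 89.225.187.0/25 -> H3 at depth 25

== LOOKUPS ==
["no-route","H4","H3","H3","H4","H7","H2","H2","H2","H4","H7","H1","H2","H7"]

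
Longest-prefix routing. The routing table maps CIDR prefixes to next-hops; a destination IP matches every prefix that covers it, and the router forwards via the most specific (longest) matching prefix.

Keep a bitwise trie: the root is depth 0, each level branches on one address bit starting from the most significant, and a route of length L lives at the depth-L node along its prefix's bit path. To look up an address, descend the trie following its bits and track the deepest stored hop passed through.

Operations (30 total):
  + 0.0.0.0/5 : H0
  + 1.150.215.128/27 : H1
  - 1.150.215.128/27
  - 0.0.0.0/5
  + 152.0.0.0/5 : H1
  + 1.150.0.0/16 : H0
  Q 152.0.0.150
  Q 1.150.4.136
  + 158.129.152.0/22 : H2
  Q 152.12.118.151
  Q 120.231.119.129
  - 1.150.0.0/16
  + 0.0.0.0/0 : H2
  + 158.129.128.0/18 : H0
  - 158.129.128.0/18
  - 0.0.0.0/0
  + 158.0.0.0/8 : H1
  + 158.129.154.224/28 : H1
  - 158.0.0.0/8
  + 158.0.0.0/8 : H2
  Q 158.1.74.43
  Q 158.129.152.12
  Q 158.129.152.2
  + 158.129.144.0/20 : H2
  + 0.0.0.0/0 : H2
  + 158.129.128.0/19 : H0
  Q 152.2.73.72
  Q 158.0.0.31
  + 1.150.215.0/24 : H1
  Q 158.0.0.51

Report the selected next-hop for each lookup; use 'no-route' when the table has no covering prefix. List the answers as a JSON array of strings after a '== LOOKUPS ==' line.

Process each operation:
  add 0.0.0.0/5 -> H0 at depth 5
  add 1.150.215.128/27 -> H1 at depth 27
  del 1.150.215.128/27 (clear depth 27)
  del 0.0.0.0/5 (clear depth 5)
  add 152.0.0.0/5 -> H1 at depth 5
  add 1.150.0.0/16 -> H0 at depth 16
  Q 152.0.0.150: descend 10011 ; hops seen [H1] ; pick H1
  Q 1.150.4.136: descend 0000000110010110 ; hops seen [H0] ; pick H0
  add 158.129.152.0/22 -> H2 at depth 22
  Q 152.12.118.151: descend 10011 ; hops seen [H1] ; pick H1
  Q 120.231.119.129: descend 0 ; hops seen [∅] ; pick no-route
  del 1.150.0.0/16 (clear depth 16)
  add 0.0.0.0/0 -> H2 at depth 0
  add 158.129.128.0/18 -> H0 at depth 18
  del 158.129.128.0/18 (clear depth 18)
  del 0.0.0.0/0 (clear depth 0)
  add 158.0.0.0/8 -> H1 at depth 8
  add 158.129.154.224/28 -> H1 at depth 28
  del 158.0.0.0/8 (clear depth 8)
  add 158.0.0.0/8 -> H2 at depth 8
  Q 158.1.74.43: descend 10011110 ; hops seen [H1,H2] ; pick H2
  Q 158.129.152.12: descend 1001111010000001100110 ; hops seen [H1,H2,H2] ; pick H2
  Q 158.129.152.2: descend 1001111010000001100110 ; hops seen [H1,H2,H2] ; pick H2
  add 158.129.144.0/20 -> H2 at depth 20
  add 0.0.0.0/0 -> H2 at depth 0
  add 158.129.128.0/19 -> H0 at depth 19
  Q 152.2.73.72: descend 10011 ; hops seen [H2,H1] ; pick H1
  Q 158.0.0.31: descend 10011110 ; hops seen [H2,H1,H2] ; pick H2
  add 1.150.215.0/24 -> H1 at depth 24
  Q 158.0.0.51: descend 10011110 ; hops seen [H2,H1,H2] ; pick H2

== LOOKUPS ==
["H1","H0","H1","no-route","H2","H2","H2","H1","H2","H2"]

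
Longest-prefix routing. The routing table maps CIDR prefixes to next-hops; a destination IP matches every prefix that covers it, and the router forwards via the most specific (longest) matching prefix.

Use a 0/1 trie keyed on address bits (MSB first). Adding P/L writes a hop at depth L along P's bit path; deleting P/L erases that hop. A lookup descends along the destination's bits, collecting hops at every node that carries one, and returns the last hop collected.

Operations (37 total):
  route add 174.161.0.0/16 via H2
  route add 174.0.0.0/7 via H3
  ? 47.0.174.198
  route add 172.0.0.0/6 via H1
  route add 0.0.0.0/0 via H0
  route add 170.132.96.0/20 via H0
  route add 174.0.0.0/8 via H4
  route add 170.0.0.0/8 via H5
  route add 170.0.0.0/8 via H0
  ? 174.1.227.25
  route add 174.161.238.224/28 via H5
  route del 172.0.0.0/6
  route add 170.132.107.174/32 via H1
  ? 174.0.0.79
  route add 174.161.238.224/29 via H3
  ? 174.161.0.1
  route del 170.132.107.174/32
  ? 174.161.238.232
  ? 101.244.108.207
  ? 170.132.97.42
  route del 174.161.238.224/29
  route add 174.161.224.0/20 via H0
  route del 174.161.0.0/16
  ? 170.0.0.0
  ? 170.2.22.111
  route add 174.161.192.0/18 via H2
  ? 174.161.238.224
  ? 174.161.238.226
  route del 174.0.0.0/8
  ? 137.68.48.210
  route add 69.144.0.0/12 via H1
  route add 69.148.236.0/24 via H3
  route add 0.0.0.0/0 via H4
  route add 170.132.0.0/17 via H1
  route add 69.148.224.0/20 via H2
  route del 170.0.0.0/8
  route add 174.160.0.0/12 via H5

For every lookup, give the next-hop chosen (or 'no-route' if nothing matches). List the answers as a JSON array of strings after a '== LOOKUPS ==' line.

Process each operation:
  + 174.161.0.0/16 (H2) depth=16
  + 174.0.0.0/7 (H3) depth=7
  lookup 47.0.174.198: bits ε walk d0:- -> no-route
  + 172.0.0.0/6 (H1) depth=6
  + 0.0.0.0/0 (H0) depth=0
  + 170.132.96.0/20 (H0) depth=20
  + 174.0.0.0/8 (H4) depth=8
  + 170.0.0.0/8 (H5) depth=8
  + 170.0.0.0/8 (H0) depth=8
  lookup 174.1.227.25: bits 10101110 walk d0:H0→d1:-→d2:-→d3:-→d4:-→d5:-→d6:H1→d7:H3→d8:H4 -> H4
  + 174.161.238.224/28 (H5) depth=28
  - 172.0.0.0/6 clear@6
  + 170.132.107.174/32 (H1) depth=32
  lookup 174.0.0.79: bits 10101110 walk d0:H0→d1:-→d2:-→d3:-→d4:-→d5:-→d6:-→d7:H3→d8:H4 -> H4
  + 174.161.238.224/29 (H3) depth=29
  lookup 174.161.0.1: bits 1010111010100001 walk d0:H0→d1:-→d2:-→d3:-→d4:-→d5:-→d6:-→d7:H3→d8:H4→d9:-→d10:-→d11:-→d12:-→d13:-→d14:-→d15:-→d16:H2 -> H2
  - 170.132.107.174/32 clear@32
  lookup 174.161.238.232: bits 1010111010100001111011101110 walk d0:H0→d1:-→d2:-→d3:-→d4:-→d5:-→d6:-→d7:H3→d8:H4→d9:-→d10:-→d11:-→d12:-→d13:-→d14:-→d15:-→d16:H2→d17:-→d18:-→d19:-→d20:-→d21:-→d22:-→d23:-→d24:-→d25:-→d26:-→d27:-→d28:H5 -> H5
  lookup 101.244.108.207: bits ε walk d0:H0 -> H0
  lookup 170.132.97.42: bits 10101010100001000110 walk d0:H0→d1:-→d2:-→d3:-→d4:-→d5:-→d6:-→d7:-→d8:H0→d9:-→d10:-→d11:-→d12:-→d13:-→d14:-→d15:-→d16:-→d17:-→d18:-→d19:-→d20:H0 -> H0
  - 174.161.238.224/29 clear@29
  + 174.161.224.0/20 (H0) depth=20
  - 174.161.0.0/16 clear@16
  lookup 170.0.0.0: bits 10101010 walk d0:H0→d1:-→d2:-→d3:-→d4:-→d5:-→d6:-→d7:-→d8:H0 -> H0
  lookup 170.2.22.111: bits 10101010 walk d0:H0→d1:-→d2:-→d3:-→d4:-→d5:-→d6:-→d7:-→d8:H0 -> H0
  + 174.161.192.0/18 (H2) depth=18
  lookup 174.161.238.224: bits 10101110101000011110111011100 walk d0:H0→d1:-→d2:-→d3:-→d4:-→d5:-→d6:-→d7:H3→d8:H4→d9:-→d10:-→d11:-→d12:-→d13:-→d14:-→d15:-→d16:-→d17:-→d18:H2→d19:-→d20:H0→d21:-→d22:-→d23:-→d24:-→d25:-→d26:-→d27:-→d28:H5→d29:- -> H5
  lookup 174.161.238.226: bits 10101110101000011110111011100 walk d0:H0→d1:-→d2:-→d3:-→d4:-→d5:-→d6:-→d7:H3→d8:H4→d9:-→d10:-→d11:-→d12:-→d13:-→d14:-→d15:-→d16:-→d17:-→d18:H2→d19:-→d20:H0→d21:-→d22:-→d23:-→d24:-→d25:-→d26:-→d27:-→d28:H5→d29:- -> H5
  - 174.0.0.0/8 clear@8
  lookup 137.68.48.210: bits 10 walk d0:H0→d1:-→d2:- -> H0
  + 69.144.0.0/12 (H1) depth=12
  + 69.148.236.0/24 (H3) depth=24
  + 0.0.0.0/0 (H4) depth=0
  + 170.132.0.0/17 (H1) depth=17
  + 69.148.224.0/20 (H2) depth=20
  - 170.0.0.0/8 clear@8
  + 174.160.0.0/12 (H5) depth=12

== LOOKUPS ==
["no-route","H4","H4","H2","H5","H0","H0","H0","H0","H5","H5","H0"]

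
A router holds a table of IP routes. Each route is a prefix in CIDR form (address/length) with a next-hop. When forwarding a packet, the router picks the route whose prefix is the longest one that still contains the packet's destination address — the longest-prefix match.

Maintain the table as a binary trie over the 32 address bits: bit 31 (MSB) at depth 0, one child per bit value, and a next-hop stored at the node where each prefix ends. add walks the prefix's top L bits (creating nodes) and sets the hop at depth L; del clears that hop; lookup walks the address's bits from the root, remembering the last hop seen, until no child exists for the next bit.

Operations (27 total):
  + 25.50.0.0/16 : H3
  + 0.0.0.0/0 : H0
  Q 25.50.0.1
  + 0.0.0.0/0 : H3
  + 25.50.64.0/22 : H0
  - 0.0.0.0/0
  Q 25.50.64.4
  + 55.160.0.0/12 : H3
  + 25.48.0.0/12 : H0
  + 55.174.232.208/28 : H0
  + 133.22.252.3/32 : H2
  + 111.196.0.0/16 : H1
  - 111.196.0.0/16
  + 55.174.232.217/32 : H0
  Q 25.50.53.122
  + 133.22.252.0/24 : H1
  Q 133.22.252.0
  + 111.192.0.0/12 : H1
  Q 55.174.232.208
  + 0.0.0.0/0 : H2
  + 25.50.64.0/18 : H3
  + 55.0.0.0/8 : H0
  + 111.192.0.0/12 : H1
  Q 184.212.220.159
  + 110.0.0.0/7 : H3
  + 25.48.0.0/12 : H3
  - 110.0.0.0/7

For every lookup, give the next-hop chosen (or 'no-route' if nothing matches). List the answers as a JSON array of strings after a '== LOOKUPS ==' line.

Process each operation:
  + 25.50.0.0/16 (H3) depth=16
  + 0.0.0.0/0 (H0) depth=0
  Q 25.50.0.1: descend 0001100100110010 ; hops seen [H0,H3] ; pick H3
  + 0.0.0.0/0 (H3) depth=0
  + 25.50.64.0/22 (H0) depth=22
  del 0.0.0.0/0 (clear depth 0)
  Q 25.50.64.4: descend 0001100100110010010000 ; hops seen [H3,H0] ; pick H0
  + 55.160.0.0/12 (H3) depth=12
  + 25.48.0.0/12 (H0) depth=12
  + 55.174.232.208/28 (H0) depth=28
  + 133.22.252.3/32 (H2) depth=32
  + 111.196.0.0/16 (H1) depth=16
  del 111.196.0.0/16 (clear depth 16)
  + 55.174.232.217/32 (H0) depth=32
  Q 25.50.53.122: descend 00011001001100100 ; hops seen [H0,H3] ; pick H3
  + 133.22.252.0/24 (H1) depth=24
  Q 133.22.252.0: descend 100001010001011011111100000000 ; hops seen [H1] ; pick H1
  + 111.192.0.0/12 (H1) depth=12
  Q 55.174.232.208: descend 0011011110101110111010001101 ; hops seen [H3,H0] ; pick H0
  + 0.0.0.0/0 (H2) depth=0
  + 25.50.64.0/18 (H3) depth=18
  + 55.0.0.0/8 (H0) depth=8
  + 111.192.0.0/12 (H1) depth=12
  Q 184.212.220.159: descend 10 ; hops seen [H2] ; pick H2
  + 110.0.0.0/7 (H3) depth=7
  + 25.48.0.0/12 (H3) depth=12
  del 110.0.0.0/7 (clear depth 7)

== LOOKUPS ==
["H3","H0","H3","H1","H0","H2"]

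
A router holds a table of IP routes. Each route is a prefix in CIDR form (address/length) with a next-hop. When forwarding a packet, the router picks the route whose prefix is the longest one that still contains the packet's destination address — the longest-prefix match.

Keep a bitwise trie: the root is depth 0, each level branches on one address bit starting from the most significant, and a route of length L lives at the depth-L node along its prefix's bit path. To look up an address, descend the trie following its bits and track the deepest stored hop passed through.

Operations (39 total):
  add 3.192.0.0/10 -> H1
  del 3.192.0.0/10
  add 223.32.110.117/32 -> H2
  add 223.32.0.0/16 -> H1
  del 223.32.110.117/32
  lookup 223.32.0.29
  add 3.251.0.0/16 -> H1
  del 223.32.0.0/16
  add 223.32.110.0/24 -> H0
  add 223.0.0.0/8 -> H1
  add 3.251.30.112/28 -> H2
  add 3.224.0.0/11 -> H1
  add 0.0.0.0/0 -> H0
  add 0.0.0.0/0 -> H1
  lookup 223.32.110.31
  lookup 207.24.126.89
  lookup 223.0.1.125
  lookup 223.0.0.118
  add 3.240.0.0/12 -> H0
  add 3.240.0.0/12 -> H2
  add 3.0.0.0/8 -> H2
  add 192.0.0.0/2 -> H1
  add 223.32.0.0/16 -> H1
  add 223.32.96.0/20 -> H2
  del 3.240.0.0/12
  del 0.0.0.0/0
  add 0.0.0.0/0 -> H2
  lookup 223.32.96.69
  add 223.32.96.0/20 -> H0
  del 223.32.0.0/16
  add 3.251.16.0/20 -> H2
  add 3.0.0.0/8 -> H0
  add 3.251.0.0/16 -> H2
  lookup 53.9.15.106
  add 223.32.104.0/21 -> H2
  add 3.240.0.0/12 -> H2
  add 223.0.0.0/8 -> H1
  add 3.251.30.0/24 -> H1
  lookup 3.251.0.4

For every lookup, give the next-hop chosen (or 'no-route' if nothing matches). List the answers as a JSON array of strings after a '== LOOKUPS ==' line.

Apply in order:
  add 3.192.0.0/10 -> H1 at depth 10
  del 3.192.0.0/10 (clear depth 10)
  add 223.32.110.117/32 -> H2 at depth 32
  add 223.32.0.0/16 -> H1 at depth 16
  del 223.32.110.117/32 (clear depth 32)
  Q 223.32.0.29: descend 11011111001000000 ; hops seen [H1] ; pick H1
  add 3.251.0.0/16 -> H1 at depth 16
  del 223.32.0.0/16 (clear depth 16)
  add 223.32.110.0/24 -> H0 at depth 24
  add 223.0.0.0/8 -> H1 at depth 8
  add 3.251.30.112/28 -> H2 at depth 28
  add 3.224.0.0/11 -> H1 at depth 11
  add 0.0.0.0/0 -> H0 at depth 0
  add 0.0.0.0/0 -> H1 at depth 0
  Q 223.32.110.31: descend 1101111100100000011011100 ; hops seen [H1,H1,H0] ; pick H0
  Q 207.24.126.89: descend 110 ; hops seen [H1] ; pick H1
  Q 223.0.1.125: descend 1101111100 ; hops seen [H1,H1] ; pick H1
  Q 223.0.0.118: descend 1101111100 ; hops seen [H1,H1] ; pick H1
  add 3.240.0.0/12 -> H0 at depth 12
  add 3.240.0.0/12 -> H2 at depth 12
  add 3.0.0.0/8 -> H2 at depth 8
  add 192.0.0.0/2 -> H1 at depth 2
  add 223.32.0.0/16 -> H1 at depth 16
  add 223.32.96.0/20 -> H2 at depth 20
  del 3.240.0.0/12 (clear depth 12)
  del 0.0.0.0/0 (clear depth 0)
  add 0.0.0.0/0 -> H2 at depth 0
  Q 223.32.96.69: descend 11011111001000000110 ; hops seen [H2,H1,H1,H1,H2] ; pick H2
  add 223.32.96.0/20 -> H0 at depth 20
  del 223.32.0.0/16 (clear depth 16)
  add 3.251.16.0/20 -> H2 at depth 20
  add 3.0.0.0/8 -> H0 at depth 8
  add 3.251.0.0/16 -> H2 at depth 16
  Q 53.9.15.106: descend 00 ; hops seen [H2] ; pick H2
  add 223.32.104.0/21 -> H2 at depth 21
  add 3.240.0.0/12 -> H2 at depth 12
  add 223.0.0.0/8 -> H1 at depth 8
  add 3.251.30.0/24 -> H1 at depth 24
  Q 3.251.0.4: descend 0000001111111011000 ; hops seen [H2,H0,H1,H2,H2] ; pick H2

== LOOKUPS ==
["H1","H0","H1","H1","H1","H2","H2","H2"]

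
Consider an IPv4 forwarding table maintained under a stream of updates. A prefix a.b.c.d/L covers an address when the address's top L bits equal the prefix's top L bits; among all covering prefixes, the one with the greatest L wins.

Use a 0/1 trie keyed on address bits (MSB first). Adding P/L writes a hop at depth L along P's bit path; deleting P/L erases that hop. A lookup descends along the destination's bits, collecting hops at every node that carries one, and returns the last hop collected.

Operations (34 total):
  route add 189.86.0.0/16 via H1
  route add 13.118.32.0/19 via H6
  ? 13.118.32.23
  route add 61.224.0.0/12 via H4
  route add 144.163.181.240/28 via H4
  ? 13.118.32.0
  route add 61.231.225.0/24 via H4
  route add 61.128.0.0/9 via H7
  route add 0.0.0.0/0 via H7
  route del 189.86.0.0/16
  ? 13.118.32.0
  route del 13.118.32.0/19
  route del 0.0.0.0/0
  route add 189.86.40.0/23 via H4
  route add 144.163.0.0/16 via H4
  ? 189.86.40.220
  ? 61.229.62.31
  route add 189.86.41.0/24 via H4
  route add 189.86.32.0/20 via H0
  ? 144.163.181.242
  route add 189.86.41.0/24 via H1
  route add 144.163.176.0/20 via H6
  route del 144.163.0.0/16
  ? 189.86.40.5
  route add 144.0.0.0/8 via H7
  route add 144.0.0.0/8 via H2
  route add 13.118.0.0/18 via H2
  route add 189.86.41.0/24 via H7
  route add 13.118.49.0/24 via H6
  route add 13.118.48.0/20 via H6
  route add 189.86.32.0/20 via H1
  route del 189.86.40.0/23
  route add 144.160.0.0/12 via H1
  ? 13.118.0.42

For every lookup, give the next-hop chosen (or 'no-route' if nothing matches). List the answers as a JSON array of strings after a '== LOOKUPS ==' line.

Apply in order:
  + 189.86.0.0/16 (H1) depth=16
  + 13.118.32.0/19 (H6) depth=19
  lookup 13.118.32.23: bits 0000110101110110001 walk d0:-→d1:-→d2:-→d3:-→d4:-→d5:-→d6:-→d7:-→d8:-→d9:-→d10:-→d11:-→d12:-→d13:-→d14:-→d15:-→d16:-→d17:-→d18:-→d19:H6 -> H6
  + 61.224.0.0/12 (H4) depth=12
  + 144.163.181.240/28 (H4) depth=28
  lookup 13.118.32.0: bits 0000110101110110001 walk d0:-→d1:-→d2:-→d3:-→d4:-→d5:-→d6:-→d7:-→d8:-→d9:-→d10:-→d11:-→d12:-→d13:-→d14:-→d15:-→d16:-→d17:-→d18:-→d19:H6 -> H6
  + 61.231.225.0/24 (H4) depth=24
  + 61.128.0.0/9 (H7) depth=9
  + 0.0.0.0/0 (H7) depth=0
  del 189.86.0.0/16 (clear depth 16)
  lookup 13.118.32.0: bits 0000110101110110001 walk d0:H7→d1:-→d2:-→d3:-→d4:-→d5:-→d6:-→d7:-→d8:-→d9:-→d10:-→d11:-→d12:-→d13:-→d14:-→d15:-→d16:-→d17:-→d18:-→d19:H6 -> H6
  del 13.118.32.0/19 (clear depth 19)
  del 0.0.0.0/0 (clear depth 0)
  + 189.86.40.0/23 (H4) depth=23
  + 144.163.0.0/16 (H4) depth=16
  lookup 189.86.40.220: bits 10111101010101100010100 walk d0:-→d1:-→d2:-→d3:-→d4:-→d5:-→d6:-→d7:-→d8:-→d9:-→d10:-→d11:-→d12:-→d13:-→d14:-→d15:-→d16:-→d17:-→d18:-→d19:-→d20:-→d21:-→d22:-→d23:H4 -> H4
  lookup 61.229.62.31: bits 00111101111001 walk d0:-→d1:-→d2:-→d3:-→d4:-→d5:-→d6:-→d7:-→d8:-→d9:H7→d10:-→d11:-→d12:H4→d13:-→d14:- -> H4
  + 189.86.41.0/24 (H4) depth=24
  + 189.86.32.0/20 (H0) depth=20
  lookup 144.163.181.242: bits 1001000010100011101101011111 walk d0:-→d1:-→d2:-→d3:-→d4:-→d5:-→d6:-→d7:-→d8:-→d9:-→d10:-→d11:-→d12:-→d13:-→d14:-→d15:-→d16:H4→d17:-→d18:-→d19:-→d20:-→d21:-→d22:-→d23:-→d24:-→d25:-→d26:-→d27:-→d28:H4 -> H4
  + 189.86.41.0/24 (H1) depth=24
  + 144.163.176.0/20 (H6) depth=20
  del 144.163.0.0/16 (clear depth 16)
  lookup 189.86.40.5: bits 10111101010101100010100 walk d0:-→d1:-→d2:-→d3:-→d4:-→d5:-→d6:-→d7:-→d8:-→d9:-→d10:-→d11:-→d12:-→d13:-→d14:-→d15:-→d16:-→d17:-→d18:-→d19:-→d20:H0→d21:-→d22:-→d23:H4 -> H4
  + 144.0.0.0/8 (H7) depth=8
  + 144.0.0.0/8 (H2) depth=8
  + 13.118.0.0/18 (H2) depth=18
  + 189.86.41.0/24 (H7) depth=24
  + 13.118.49.0/24 (H6) depth=24
  + 13.118.48.0/20 (H6) depth=20
  + 189.86.32.0/20 (H1) depth=20
  del 189.86.40.0/23 (clear depth 23)
  + 144.160.0.0/12 (H1) depth=12
  lookup 13.118.0.42: bits 000011010111011000 walk d0:-→d1:-→d2:-→d3:-→d4:-→d5:-→d6:-→d7:-→d8:-→d9:-→d10:-→d11:-→d12:-→d13:-→d14:-→d15:-→d16:-→d17:-→d18:H2 -> H2

== LOOKUPS ==
["H6","H6","H6","H4","H4","H4","H4","H2"]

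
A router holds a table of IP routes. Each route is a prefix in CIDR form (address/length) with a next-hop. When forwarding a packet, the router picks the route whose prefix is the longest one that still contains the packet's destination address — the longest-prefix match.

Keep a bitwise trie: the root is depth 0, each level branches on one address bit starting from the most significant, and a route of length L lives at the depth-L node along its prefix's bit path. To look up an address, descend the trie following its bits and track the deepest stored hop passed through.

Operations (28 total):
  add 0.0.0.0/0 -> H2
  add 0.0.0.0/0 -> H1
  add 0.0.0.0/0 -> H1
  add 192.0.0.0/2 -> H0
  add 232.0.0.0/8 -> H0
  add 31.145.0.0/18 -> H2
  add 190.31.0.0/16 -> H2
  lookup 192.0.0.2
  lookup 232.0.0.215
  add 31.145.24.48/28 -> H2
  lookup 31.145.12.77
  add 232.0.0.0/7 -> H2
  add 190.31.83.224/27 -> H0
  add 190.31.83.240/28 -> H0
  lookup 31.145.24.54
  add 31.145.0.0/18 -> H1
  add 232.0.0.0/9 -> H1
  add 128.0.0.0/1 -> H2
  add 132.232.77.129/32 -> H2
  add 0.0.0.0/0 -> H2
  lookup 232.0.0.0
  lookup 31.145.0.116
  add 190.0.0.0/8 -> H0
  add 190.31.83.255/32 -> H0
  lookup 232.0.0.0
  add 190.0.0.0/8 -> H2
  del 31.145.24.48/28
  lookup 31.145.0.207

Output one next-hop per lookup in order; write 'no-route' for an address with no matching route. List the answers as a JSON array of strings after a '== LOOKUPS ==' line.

Trace:
  + 0.0.0.0/0 (H2) depth=0
  + 0.0.0.0/0 (H1) depth=0
  + 0.0.0.0/0 (H1) depth=0
  + 192.0.0.0/2 (H0) depth=2
  + 232.0.0.0/8 (H0) depth=8
  + 31.145.0.0/18 (H2) depth=18
  + 190.31.0.0/16 (H2) depth=16
  Q 192.0.0.2: descend 11 ; hops seen [H1,H0] ; pick H0
  Q 232.0.0.215: descend 11101000 ; hops seen [H1,H0,H0] ; pick H0
  + 31.145.24.48/28 (H2) depth=28
  Q 31.145.12.77: descend 0001111110010001000 ; hops seen [H1,H2] ; pick H2
  + 232.0.0.0/7 (H2) depth=7
  + 190.31.83.224/27 (H0) depth=27
  + 190.31.83.240/28 (H0) depth=28
  Q 31.145.24.54: descend 0001111110010001000110000011 ; hops seen [H1,H2,H2] ; pick H2
  + 31.145.0.0/18 (H1) depth=18
  + 232.0.0.0/9 (H1) depth=9
  + 128.0.0.0/1 (H2) depth=1
  + 132.232.77.129/32 (H2) depth=32
  + 0.0.0.0/0 (H2) depth=0
  Q 232.0.0.0: descend 111010000 ; hops seen [H2,H2,H0,H2,H0,H1] ; pick H1
  Q 31.145.0.116: descend 0001111110010001000 ; hops seen [H2,H1] ; pick H1
  + 190.0.0.0/8 (H0) depth=8
  + 190.31.83.255/32 (H0) depth=32
  Q 232.0.0.0: descend 111010000 ; hops seen [H2,H2,H0,H2,H0,H1] ; pick H1
  + 190.0.0.0/8 (H2) depth=8
  del 31.145.24.48/28 (clear depth 28)
  Q 31.145.0.207: descend 0001111110010001000 ; hops seen [H2,H1] ; pick H1

== LOOKUPS ==
["H0","H0","H2","H2","H1","H1","H1","H1"]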